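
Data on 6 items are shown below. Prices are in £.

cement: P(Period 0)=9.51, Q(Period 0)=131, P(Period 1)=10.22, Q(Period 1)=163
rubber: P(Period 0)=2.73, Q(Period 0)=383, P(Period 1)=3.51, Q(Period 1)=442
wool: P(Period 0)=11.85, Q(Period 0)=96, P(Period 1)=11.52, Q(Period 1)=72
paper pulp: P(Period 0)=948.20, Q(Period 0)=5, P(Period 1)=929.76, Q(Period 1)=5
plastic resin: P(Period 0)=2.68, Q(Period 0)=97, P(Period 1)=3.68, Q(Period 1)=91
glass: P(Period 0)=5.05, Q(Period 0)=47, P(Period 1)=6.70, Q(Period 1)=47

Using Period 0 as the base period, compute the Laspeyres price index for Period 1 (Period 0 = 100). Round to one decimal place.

105.1

Laspeyres price index uses base-period quantities as weights.
ΣP(Period 1)·Q(Period 0) = 10.22×131 + 3.51×383 + 11.52×96 + 929.76×5 + 3.68×97 + 6.70×47 = 1338.82 + 1344.33 + 1105.92 + 4648.8 + 356.96 + 314.9 = 9109.73
ΣP(Period 0)·Q(Period 0) = 9.51×131 + 2.73×383 + 11.85×96 + 948.20×5 + 2.68×97 + 5.05×47 = 1245.81 + 1045.59 + 1137.6 + 4741 + 259.96 + 237.35 = 8667.31
Index = 9109.73 / 8667.31 × 100 = 105.1045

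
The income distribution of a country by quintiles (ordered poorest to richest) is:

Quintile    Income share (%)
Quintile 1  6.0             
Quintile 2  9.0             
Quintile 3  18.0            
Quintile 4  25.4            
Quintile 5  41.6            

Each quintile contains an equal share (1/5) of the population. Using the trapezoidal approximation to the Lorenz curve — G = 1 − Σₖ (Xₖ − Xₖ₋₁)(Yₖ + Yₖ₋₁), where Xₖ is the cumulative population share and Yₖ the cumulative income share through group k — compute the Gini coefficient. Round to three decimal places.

Cumulative income shares Yₖ: 0.0600, 0.1500, 0.3300, 0.5840, 1.0000
Σ (Xₖ−Xₖ₋₁)(Yₖ+Yₖ₋₁) = (1/5)(0.0600+0.0000) + (1/5)(0.1500+0.0600) + (1/5)(0.3300+0.1500) + (1/5)(0.5840+0.3300) + (1/5)(1.0000+0.5840)
  = 0.0120 + 0.0420 + 0.0960 + 0.1828 + 0.3168 = 0.6496
G = 1 − 0.6496 = 0.3504

0.350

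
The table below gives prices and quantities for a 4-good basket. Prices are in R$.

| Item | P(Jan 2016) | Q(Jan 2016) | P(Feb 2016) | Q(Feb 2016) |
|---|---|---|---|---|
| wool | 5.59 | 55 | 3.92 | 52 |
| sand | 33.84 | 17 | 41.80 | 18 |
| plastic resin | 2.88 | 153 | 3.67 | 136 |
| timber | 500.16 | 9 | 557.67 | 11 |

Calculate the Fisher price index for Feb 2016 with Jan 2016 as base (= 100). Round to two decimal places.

Laspeyres component (base-period weights):
ΣP(Feb 2016)Q(Jan 2016) = 3.92×55 + 41.80×17 + 3.67×153 + 557.67×9 = 215.6 + 710.6 + 561.51 + 5019.03 = 6506.74
ΣP(Jan 2016)Q(Jan 2016) = 5.59×55 + 33.84×17 + 2.88×153 + 500.16×9 = 307.45 + 575.28 + 440.64 + 4501.44 = 5824.81
L = 6506.74 / 5824.81 × 100 = 111.7073
Paasche component (current-period weights):
ΣP(Feb 2016)Q(Feb 2016) = 3.92×52 + 41.80×18 + 3.67×136 + 557.67×11 = 203.84 + 752.4 + 499.12 + 6134.37 = 7589.73
ΣP(Jan 2016)Q(Feb 2016) = 5.59×52 + 33.84×18 + 2.88×136 + 500.16×11 = 290.68 + 609.12 + 391.68 + 5501.76 = 6793.24
P = 7589.73 / 6793.24 × 100 = 111.7247
Fisher = √(L × P) = √(111.7073 × 111.7247) = 111.7160

111.72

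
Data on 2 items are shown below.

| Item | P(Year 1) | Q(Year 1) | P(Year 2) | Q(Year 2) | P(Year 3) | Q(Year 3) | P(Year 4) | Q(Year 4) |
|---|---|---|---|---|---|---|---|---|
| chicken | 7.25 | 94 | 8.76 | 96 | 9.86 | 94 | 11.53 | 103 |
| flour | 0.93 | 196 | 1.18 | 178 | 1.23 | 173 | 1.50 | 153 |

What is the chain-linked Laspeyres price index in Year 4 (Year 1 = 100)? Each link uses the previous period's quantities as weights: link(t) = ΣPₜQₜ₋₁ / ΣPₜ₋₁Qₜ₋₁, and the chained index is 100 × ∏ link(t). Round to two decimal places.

159.61

Link Year 1→Year 2:
ΣP(Year 2)Q(Year 1) = 8.76×94 + 1.18×196 = 823.44 + 231.28 = 1054.72
ΣP(Year 1)Q(Year 1) = 7.25×94 + 0.93×196 = 681.5 + 182.28 = 863.78
link = 1054.72/863.78 = 1.221052
Link Year 2→Year 3:
ΣP(Year 3)Q(Year 2) = 9.86×96 + 1.23×178 = 946.56 + 218.94 = 1165.5
ΣP(Year 2)Q(Year 2) = 8.76×96 + 1.18×178 = 840.96 + 210.04 = 1051
link = 1165.5/1051 = 1.108944
Link Year 3→Year 4:
ΣP(Year 4)Q(Year 3) = 11.53×94 + 1.50×173 = 1083.82 + 259.5 = 1343.32
ΣP(Year 3)Q(Year 3) = 9.86×94 + 1.23×173 = 926.84 + 212.79 = 1139.63
link = 1343.32/1139.63 = 1.178733
Chained index = 100 × 1.221052 × 1.108944 × 1.178733 = 159.6097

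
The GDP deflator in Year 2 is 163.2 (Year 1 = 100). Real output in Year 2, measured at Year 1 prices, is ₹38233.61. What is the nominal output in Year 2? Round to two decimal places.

62397.25

Nominal = Real × (Index/100) = 38233.61 × (163.2/100)
        = 38233.61 × 1.632 = 62397.2515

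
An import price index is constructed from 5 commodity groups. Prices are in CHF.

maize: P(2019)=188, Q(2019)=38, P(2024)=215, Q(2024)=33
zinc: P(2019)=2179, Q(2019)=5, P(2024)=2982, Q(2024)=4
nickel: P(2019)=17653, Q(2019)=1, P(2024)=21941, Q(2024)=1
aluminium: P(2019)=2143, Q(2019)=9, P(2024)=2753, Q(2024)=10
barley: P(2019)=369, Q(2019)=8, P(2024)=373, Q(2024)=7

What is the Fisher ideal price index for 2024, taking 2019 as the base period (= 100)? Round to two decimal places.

125.65

Laspeyres component (base-period weights):
ΣP(2024)Q(2019) = 215×38 + 2982×5 + 21941×1 + 2753×9 + 373×8 = 8170 + 14910 + 21941 + 24777 + 2984 = 72782
ΣP(2019)Q(2019) = 188×38 + 2179×5 + 17653×1 + 2143×9 + 369×8 = 7144 + 10895 + 17653 + 19287 + 2952 = 57931
L = 72782 / 57931 × 100 = 125.6357
Paasche component (current-period weights):
ΣP(2024)Q(2024) = 215×33 + 2982×4 + 21941×1 + 2753×10 + 373×7 = 7095 + 11928 + 21941 + 27530 + 2611 = 71105
ΣP(2019)Q(2024) = 188×33 + 2179×4 + 17653×1 + 2143×10 + 369×7 = 6204 + 8716 + 17653 + 21430 + 2583 = 56586
P = 71105 / 56586 × 100 = 125.6583
Fisher = √(L × P) = √(125.6357 × 125.6583) = 125.6470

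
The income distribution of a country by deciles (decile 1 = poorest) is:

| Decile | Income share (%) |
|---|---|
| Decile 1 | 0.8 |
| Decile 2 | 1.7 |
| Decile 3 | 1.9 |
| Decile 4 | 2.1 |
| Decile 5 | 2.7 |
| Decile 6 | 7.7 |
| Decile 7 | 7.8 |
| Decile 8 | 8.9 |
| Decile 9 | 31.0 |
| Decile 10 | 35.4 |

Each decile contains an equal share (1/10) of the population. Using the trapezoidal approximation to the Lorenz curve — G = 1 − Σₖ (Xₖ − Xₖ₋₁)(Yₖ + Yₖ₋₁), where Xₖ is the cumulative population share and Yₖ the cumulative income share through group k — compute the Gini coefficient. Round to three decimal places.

0.574

Cumulative income shares Yₖ: 0.0080, 0.0250, 0.0440, 0.0650, 0.0920, 0.1690, 0.2470, 0.3360, 0.6460, 1.0000
Σ (Xₖ−Xₖ₋₁)(Yₖ+Yₖ₋₁) = (1/10)(0.0080+0.0000) + (1/10)(0.0250+0.0080) + (1/10)(0.0440+0.0250) + (1/10)(0.0650+0.0440) + (1/10)(0.0920+0.0650) + (1/10)(0.1690+0.0920) + (1/10)(0.2470+0.1690) + (1/10)(0.3360+0.2470) + (1/10)(0.6460+0.3360) + (1/10)(1.0000+0.6460)
  = 0.0008 + 0.0033 + 0.0069 + 0.0109 + 0.0157 + 0.0261 + 0.0416 + 0.0583 + 0.0982 + 0.1646 = 0.4264
G = 1 − 0.4264 = 0.5736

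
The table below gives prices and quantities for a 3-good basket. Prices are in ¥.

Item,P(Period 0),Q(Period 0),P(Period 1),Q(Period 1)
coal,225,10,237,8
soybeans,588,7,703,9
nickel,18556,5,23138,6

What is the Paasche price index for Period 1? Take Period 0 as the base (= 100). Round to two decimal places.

124.17

Paasche price index uses current-period quantities as weights.
ΣP(Period 1)·Q(Period 1) = 237×8 + 703×9 + 23138×6 = 1896 + 6327 + 138828 = 147051
ΣP(Period 0)·Q(Period 1) = 225×8 + 588×9 + 18556×6 = 1800 + 5292 + 111336 = 118428
Index = 147051 / 118428 × 100 = 124.1691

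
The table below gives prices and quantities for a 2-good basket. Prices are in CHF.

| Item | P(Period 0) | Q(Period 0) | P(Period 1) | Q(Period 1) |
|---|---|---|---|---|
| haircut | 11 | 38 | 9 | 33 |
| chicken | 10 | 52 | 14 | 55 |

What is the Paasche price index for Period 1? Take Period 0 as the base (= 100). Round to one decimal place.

Paasche price index uses current-period quantities as weights.
ΣP(Period 1)·Q(Period 1) = 9×33 + 14×55 = 297 + 770 = 1067
ΣP(Period 0)·Q(Period 1) = 11×33 + 10×55 = 363 + 550 = 913
Index = 1067 / 913 × 100 = 116.8675

116.9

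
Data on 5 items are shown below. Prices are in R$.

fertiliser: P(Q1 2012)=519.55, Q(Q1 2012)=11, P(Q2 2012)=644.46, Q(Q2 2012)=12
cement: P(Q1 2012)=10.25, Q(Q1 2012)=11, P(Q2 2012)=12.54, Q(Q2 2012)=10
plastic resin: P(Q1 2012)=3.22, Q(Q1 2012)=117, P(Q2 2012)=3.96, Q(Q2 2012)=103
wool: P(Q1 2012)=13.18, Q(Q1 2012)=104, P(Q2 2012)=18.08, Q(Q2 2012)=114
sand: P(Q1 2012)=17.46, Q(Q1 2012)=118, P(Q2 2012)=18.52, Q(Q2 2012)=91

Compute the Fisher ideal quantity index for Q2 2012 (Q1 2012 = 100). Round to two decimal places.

101.74

Laspeyres component (base-period weights):
ΣP(Q1 2012)Q(Q2 2012) = 519.55×12 + 10.25×10 + 3.22×103 + 13.18×114 + 17.46×91 = 6234.6 + 102.5 + 331.66 + 1502.52 + 1588.86 = 9760.14
ΣP(Q1 2012)Q(Q1 2012) = 519.55×11 + 10.25×11 + 3.22×117 + 13.18×104 + 17.46×118 = 5715.05 + 112.75 + 376.74 + 1370.72 + 2060.28 = 9635.54
L = 9760.14 / 9635.54 × 100 = 101.2931
Paasche component (current-period weights):
ΣP(Q2 2012)Q(Q2 2012) = 644.46×12 + 12.54×10 + 3.96×103 + 18.08×114 + 18.52×91 = 7733.52 + 125.4 + 407.88 + 2061.12 + 1685.32 = 12013.24
ΣP(Q2 2012)Q(Q1 2012) = 644.46×11 + 12.54×11 + 3.96×117 + 18.08×104 + 18.52×118 = 7089.06 + 137.94 + 463.32 + 1880.32 + 2185.36 = 11756
P = 12013.24 / 11756 × 100 = 102.1882
Fisher = √(L × P) = √(101.2931 × 102.1882) = 101.7397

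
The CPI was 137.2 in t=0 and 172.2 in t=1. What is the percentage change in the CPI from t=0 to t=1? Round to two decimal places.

Change = (172.2 − 137.2) / 137.2 × 100
       = 35.0 / 137.2 × 100 = 25.5102%

25.51%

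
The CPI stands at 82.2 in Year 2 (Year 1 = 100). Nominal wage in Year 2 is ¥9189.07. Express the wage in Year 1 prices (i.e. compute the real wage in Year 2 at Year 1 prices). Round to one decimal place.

Real = Nominal ÷ (Index/100) = 9189.07 ÷ (82.2/100)
     = 9189.07 ÷ 0.822 = 11178.9173

11178.9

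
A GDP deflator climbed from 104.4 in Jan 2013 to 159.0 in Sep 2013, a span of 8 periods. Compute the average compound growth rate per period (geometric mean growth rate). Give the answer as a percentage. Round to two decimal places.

5.40%

Growth factor = (159.0/104.4)^(1/8) = (1.522989)^(1/8) = 1.053991
Growth rate = 1.053991 − 1 = 0.053991 = 5.3991%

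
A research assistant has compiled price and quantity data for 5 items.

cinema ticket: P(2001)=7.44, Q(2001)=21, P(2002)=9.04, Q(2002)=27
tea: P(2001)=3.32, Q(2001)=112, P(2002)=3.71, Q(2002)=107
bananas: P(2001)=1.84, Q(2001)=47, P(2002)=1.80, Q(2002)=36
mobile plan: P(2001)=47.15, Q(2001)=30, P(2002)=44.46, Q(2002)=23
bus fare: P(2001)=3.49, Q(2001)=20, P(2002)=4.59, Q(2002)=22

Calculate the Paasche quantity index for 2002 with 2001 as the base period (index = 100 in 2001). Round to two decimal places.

86.47

Paasche quantity index uses current-period prices as weights.
ΣP(2002)·Q(2002) = 9.04×27 + 3.71×107 + 1.80×36 + 44.46×23 + 4.59×22 = 244.08 + 396.97 + 64.8 + 1022.58 + 100.98 = 1829.41
ΣP(2002)·Q(2001) = 9.04×21 + 3.71×112 + 1.80×47 + 44.46×30 + 4.59×20 = 189.84 + 415.52 + 84.6 + 1333.8 + 91.8 = 2115.56
Index = 1829.41 / 2115.56 × 100 = 86.4740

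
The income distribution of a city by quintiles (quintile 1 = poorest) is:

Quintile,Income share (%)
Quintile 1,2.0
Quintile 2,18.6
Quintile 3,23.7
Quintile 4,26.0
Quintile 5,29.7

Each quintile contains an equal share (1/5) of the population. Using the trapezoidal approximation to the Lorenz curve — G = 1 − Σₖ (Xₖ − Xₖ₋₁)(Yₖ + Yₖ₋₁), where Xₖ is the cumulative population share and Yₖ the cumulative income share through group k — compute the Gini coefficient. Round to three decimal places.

Cumulative income shares Yₖ: 0.0200, 0.2060, 0.4430, 0.7030, 1.0000
Σ (Xₖ−Xₖ₋₁)(Yₖ+Yₖ₋₁) = (1/5)(0.0200+0.0000) + (1/5)(0.2060+0.0200) + (1/5)(0.4430+0.2060) + (1/5)(0.7030+0.4430) + (1/5)(1.0000+0.7030)
  = 0.0040 + 0.0452 + 0.1298 + 0.2292 + 0.3406 = 0.7488
G = 1 − 0.7488 = 0.2512

0.251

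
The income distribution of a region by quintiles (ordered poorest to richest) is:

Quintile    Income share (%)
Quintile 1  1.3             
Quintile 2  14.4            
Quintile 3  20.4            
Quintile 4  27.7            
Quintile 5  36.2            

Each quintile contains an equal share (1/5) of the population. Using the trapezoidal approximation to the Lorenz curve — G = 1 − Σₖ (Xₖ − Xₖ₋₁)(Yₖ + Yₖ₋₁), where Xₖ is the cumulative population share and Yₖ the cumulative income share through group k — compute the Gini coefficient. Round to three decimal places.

0.332

Cumulative income shares Yₖ: 0.0130, 0.1570, 0.3610, 0.6380, 1.0000
Σ (Xₖ−Xₖ₋₁)(Yₖ+Yₖ₋₁) = (1/5)(0.0130+0.0000) + (1/5)(0.1570+0.0130) + (1/5)(0.3610+0.1570) + (1/5)(0.6380+0.3610) + (1/5)(1.0000+0.6380)
  = 0.0026 + 0.0340 + 0.1036 + 0.1998 + 0.3276 = 0.6676
G = 1 − 0.6676 = 0.3324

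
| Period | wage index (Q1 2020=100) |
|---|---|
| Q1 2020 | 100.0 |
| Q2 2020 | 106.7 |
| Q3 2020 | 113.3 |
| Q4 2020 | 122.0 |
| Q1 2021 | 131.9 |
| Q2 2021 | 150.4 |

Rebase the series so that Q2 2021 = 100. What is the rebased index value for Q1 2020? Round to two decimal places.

Rebased(Q1 2020) = 100.0 / 150.4 × 100 = 66.4894

66.49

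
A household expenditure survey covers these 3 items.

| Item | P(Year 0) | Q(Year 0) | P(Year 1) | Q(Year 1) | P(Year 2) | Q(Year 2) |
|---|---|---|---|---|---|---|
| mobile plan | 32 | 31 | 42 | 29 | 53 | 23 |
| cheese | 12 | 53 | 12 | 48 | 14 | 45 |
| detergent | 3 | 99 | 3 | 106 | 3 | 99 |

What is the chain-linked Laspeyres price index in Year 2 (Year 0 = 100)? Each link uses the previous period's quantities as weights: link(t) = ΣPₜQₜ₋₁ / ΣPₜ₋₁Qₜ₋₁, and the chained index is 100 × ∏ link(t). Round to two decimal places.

138.92

Link Year 0→Year 1:
ΣP(Year 1)Q(Year 0) = 42×31 + 12×53 + 3×99 = 1302 + 636 + 297 = 2235
ΣP(Year 0)Q(Year 0) = 32×31 + 12×53 + 3×99 = 992 + 636 + 297 = 1925
link = 2235/1925 = 1.161039
Link Year 1→Year 2:
ΣP(Year 2)Q(Year 1) = 53×29 + 14×48 + 3×106 = 1537 + 672 + 318 = 2527
ΣP(Year 1)Q(Year 1) = 42×29 + 12×48 + 3×106 = 1218 + 576 + 318 = 2112
link = 2527/2112 = 1.196496
Chained index = 100 × 1.161039 × 1.196496 = 138.9179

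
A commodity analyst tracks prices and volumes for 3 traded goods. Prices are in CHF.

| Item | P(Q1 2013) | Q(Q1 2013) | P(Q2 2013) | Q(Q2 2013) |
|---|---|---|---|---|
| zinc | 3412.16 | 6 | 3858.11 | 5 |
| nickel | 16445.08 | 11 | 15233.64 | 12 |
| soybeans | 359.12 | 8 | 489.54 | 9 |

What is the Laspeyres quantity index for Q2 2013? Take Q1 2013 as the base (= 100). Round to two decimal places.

Laspeyres quantity index uses base-period prices as weights.
ΣP(Q1 2013)·Q(Q2 2013) = 3412.16×5 + 16445.08×12 + 359.12×9 = 17060.8 + 197340.96 + 3232.08 = 217633.84
ΣP(Q1 2013)·Q(Q1 2013) = 3412.16×6 + 16445.08×11 + 359.12×8 = 20472.96 + 180895.88 + 2872.96 = 204241.8
Index = 217633.84 / 204241.8 × 100 = 106.5570

106.56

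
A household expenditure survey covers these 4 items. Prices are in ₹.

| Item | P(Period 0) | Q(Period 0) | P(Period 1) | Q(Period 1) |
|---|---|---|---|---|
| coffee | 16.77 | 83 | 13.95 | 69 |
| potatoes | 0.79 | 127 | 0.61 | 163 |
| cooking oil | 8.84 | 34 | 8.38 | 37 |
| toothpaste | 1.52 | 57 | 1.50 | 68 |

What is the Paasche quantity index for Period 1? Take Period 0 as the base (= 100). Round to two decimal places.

91.80

Paasche quantity index uses current-period prices as weights.
ΣP(Period 1)·Q(Period 1) = 13.95×69 + 0.61×163 + 8.38×37 + 1.50×68 = 962.55 + 99.43 + 310.06 + 102 = 1474.04
ΣP(Period 1)·Q(Period 0) = 13.95×83 + 0.61×127 + 8.38×34 + 1.50×57 = 1157.85 + 77.47 + 284.92 + 85.5 = 1605.74
Index = 1474.04 / 1605.74 × 100 = 91.7982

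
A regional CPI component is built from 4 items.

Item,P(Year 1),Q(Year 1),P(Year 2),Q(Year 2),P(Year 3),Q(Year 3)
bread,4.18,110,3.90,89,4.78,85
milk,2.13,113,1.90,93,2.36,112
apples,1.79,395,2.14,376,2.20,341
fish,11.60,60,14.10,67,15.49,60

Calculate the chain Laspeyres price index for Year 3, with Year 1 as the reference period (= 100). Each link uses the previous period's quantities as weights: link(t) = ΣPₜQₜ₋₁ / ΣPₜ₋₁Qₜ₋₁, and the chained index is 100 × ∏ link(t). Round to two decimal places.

122.57

Link Year 1→Year 2:
ΣP(Year 2)Q(Year 1) = 3.90×110 + 1.90×113 + 2.14×395 + 14.10×60 = 429 + 214.7 + 845.3 + 846 = 2335
ΣP(Year 1)Q(Year 1) = 4.18×110 + 2.13×113 + 1.79×395 + 11.60×60 = 459.8 + 240.69 + 707.05 + 696 = 2103.54
link = 2335/2103.54 = 1.110034
Link Year 2→Year 3:
ΣP(Year 3)Q(Year 2) = 4.78×89 + 2.36×93 + 2.20×376 + 15.49×67 = 425.42 + 219.48 + 827.2 + 1037.83 = 2509.93
ΣP(Year 2)Q(Year 2) = 3.90×89 + 1.90×93 + 2.14×376 + 14.10×67 = 347.1 + 176.7 + 804.64 + 944.7 = 2273.14
link = 2509.93/2273.14 = 1.104169
Chained index = 100 × 1.110034 × 1.104169 = 122.5664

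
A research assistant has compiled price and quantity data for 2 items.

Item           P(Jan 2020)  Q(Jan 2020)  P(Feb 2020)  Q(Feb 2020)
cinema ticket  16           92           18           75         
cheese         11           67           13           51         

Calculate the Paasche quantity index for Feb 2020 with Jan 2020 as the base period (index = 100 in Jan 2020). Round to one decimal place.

79.7

Paasche quantity index uses current-period prices as weights.
ΣP(Feb 2020)·Q(Feb 2020) = 18×75 + 13×51 = 1350 + 663 = 2013
ΣP(Feb 2020)·Q(Jan 2020) = 18×92 + 13×67 = 1656 + 871 = 2527
Index = 2013 / 2527 × 100 = 79.6597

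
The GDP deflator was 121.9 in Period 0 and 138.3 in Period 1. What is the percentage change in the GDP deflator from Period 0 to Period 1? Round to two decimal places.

13.45%

Change = (138.3 − 121.9) / 121.9 × 100
       = 16.4 / 121.9 × 100 = 13.4537%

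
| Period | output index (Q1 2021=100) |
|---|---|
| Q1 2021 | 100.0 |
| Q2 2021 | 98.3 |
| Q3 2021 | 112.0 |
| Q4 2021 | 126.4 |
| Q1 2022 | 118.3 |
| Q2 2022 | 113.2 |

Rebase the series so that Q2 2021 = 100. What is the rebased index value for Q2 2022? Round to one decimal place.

115.2

Rebased(Q2 2022) = 113.2 / 98.3 × 100 = 115.1577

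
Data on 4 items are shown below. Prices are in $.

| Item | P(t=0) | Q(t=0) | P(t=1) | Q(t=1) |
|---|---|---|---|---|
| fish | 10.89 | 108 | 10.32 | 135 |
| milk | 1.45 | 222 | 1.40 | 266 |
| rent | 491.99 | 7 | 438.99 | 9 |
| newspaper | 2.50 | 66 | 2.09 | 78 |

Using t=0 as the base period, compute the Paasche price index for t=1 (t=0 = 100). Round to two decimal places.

90.75

Paasche price index uses current-period quantities as weights.
ΣP(t=1)·Q(t=1) = 10.32×135 + 1.40×266 + 438.99×9 + 2.09×78 = 1393.2 + 372.4 + 3950.91 + 163.02 = 5879.53
ΣP(t=0)·Q(t=1) = 10.89×135 + 1.45×266 + 491.99×9 + 2.50×78 = 1470.15 + 385.7 + 4427.91 + 195 = 6478.76
Index = 5879.53 / 6478.76 × 100 = 90.7509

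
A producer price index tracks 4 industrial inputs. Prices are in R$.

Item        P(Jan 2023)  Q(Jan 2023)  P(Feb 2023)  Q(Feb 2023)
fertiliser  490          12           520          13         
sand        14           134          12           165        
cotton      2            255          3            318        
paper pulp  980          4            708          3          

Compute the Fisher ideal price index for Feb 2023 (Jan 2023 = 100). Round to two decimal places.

Laspeyres component (base-period weights):
ΣP(Feb 2023)Q(Jan 2023) = 520×12 + 12×134 + 3×255 + 708×4 = 6240 + 1608 + 765 + 2832 = 11445
ΣP(Jan 2023)Q(Jan 2023) = 490×12 + 14×134 + 2×255 + 980×4 = 5880 + 1876 + 510 + 3920 = 12186
L = 11445 / 12186 × 100 = 93.9193
Paasche component (current-period weights):
ΣP(Feb 2023)Q(Feb 2023) = 520×13 + 12×165 + 3×318 + 708×3 = 6760 + 1980 + 954 + 2124 = 11818
ΣP(Jan 2023)Q(Feb 2023) = 490×13 + 14×165 + 2×318 + 980×3 = 6370 + 2310 + 636 + 2940 = 12256
P = 11818 / 12256 × 100 = 96.4262
Fisher = √(L × P) = √(93.9193 × 96.4262) = 95.1645

95.16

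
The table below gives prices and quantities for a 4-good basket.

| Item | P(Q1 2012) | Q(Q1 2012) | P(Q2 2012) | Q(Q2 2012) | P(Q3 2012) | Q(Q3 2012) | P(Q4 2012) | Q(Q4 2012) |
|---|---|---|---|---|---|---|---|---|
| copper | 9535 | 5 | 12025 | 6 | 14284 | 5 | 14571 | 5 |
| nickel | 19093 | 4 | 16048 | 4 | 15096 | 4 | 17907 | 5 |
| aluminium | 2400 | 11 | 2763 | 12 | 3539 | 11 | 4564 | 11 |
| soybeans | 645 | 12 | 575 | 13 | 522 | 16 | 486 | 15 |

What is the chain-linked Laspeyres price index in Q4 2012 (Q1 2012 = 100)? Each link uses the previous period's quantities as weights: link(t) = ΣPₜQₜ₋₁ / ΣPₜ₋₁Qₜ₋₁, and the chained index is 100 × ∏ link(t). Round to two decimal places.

127.49

Link Q1 2012→Q2 2012:
ΣP(Q2 2012)Q(Q1 2012) = 12025×5 + 16048×4 + 2763×11 + 575×12 = 60125 + 64192 + 30393 + 6900 = 161610
ΣP(Q1 2012)Q(Q1 2012) = 9535×5 + 19093×4 + 2400×11 + 645×12 = 47675 + 76372 + 26400 + 7740 = 158187
link = 161610/158187 = 1.021639
Link Q2 2012→Q3 2012:
ΣP(Q3 2012)Q(Q2 2012) = 14284×6 + 15096×4 + 3539×12 + 522×13 = 85704 + 60384 + 42468 + 6786 = 195342
ΣP(Q2 2012)Q(Q2 2012) = 12025×6 + 16048×4 + 2763×12 + 575×13 = 72150 + 64192 + 33156 + 7475 = 176973
link = 195342/176973 = 1.103795
Link Q3 2012→Q4 2012:
ΣP(Q4 2012)Q(Q3 2012) = 14571×5 + 17907×4 + 4564×11 + 486×16 = 72855 + 71628 + 50204 + 7776 = 202463
ΣP(Q3 2012)Q(Q3 2012) = 14284×5 + 15096×4 + 3539×11 + 522×16 = 71420 + 60384 + 38929 + 8352 = 179085
link = 202463/179085 = 1.130541
Chained index = 100 × 1.021639 × 1.103795 × 1.130541 = 127.4889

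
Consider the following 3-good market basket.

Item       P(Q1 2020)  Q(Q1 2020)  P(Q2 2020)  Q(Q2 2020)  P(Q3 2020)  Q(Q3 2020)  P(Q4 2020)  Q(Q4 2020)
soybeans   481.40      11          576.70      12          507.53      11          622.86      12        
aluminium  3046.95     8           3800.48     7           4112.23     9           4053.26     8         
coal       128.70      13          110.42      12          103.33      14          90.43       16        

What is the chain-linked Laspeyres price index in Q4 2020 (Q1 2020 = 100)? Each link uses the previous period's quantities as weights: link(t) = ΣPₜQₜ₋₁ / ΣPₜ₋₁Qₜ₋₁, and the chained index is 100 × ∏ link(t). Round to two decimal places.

127.85

Link Q1 2020→Q2 2020:
ΣP(Q2 2020)Q(Q1 2020) = 576.70×11 + 3800.48×8 + 110.42×13 = 6343.7 + 30403.84 + 1435.46 = 38183
ΣP(Q1 2020)Q(Q1 2020) = 481.40×11 + 3046.95×8 + 128.70×13 = 5295.4 + 24375.6 + 1673.1 = 31344.1
link = 38183/31344.1 = 1.218188
Link Q2 2020→Q3 2020:
ΣP(Q3 2020)Q(Q2 2020) = 507.53×12 + 4112.23×7 + 103.33×12 = 6090.36 + 28785.61 + 1239.96 = 36115.93
ΣP(Q2 2020)Q(Q2 2020) = 576.70×12 + 3800.48×7 + 110.42×12 = 6920.4 + 26603.36 + 1325.04 = 34848.8
link = 36115.93/34848.8 = 1.036361
Link Q3 2020→Q4 2020:
ΣP(Q4 2020)Q(Q3 2020) = 622.86×11 + 4053.26×9 + 90.43×14 = 6851.46 + 36479.34 + 1266.02 = 44596.82
ΣP(Q3 2020)Q(Q3 2020) = 507.53×11 + 4112.23×9 + 103.33×14 = 5582.83 + 37010.07 + 1446.62 = 44039.52
link = 44596.82/44039.52 = 1.012655
Chained index = 100 × 1.218188 × 1.036361 × 1.012655 = 127.8458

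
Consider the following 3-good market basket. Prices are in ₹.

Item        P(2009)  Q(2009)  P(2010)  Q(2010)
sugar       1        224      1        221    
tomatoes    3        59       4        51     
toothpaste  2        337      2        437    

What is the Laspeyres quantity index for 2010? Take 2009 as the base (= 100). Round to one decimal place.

Laspeyres quantity index uses base-period prices as weights.
ΣP(2009)·Q(2010) = 1×221 + 3×51 + 2×437 = 221 + 153 + 874 = 1248
ΣP(2009)·Q(2009) = 1×224 + 3×59 + 2×337 = 224 + 177 + 674 = 1075
Index = 1248 / 1075 × 100 = 116.0930

116.1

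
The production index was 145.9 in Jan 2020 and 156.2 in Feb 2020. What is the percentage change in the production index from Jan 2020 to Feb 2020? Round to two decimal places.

Change = (156.2 − 145.9) / 145.9 × 100
       = 10.3 / 145.9 × 100 = 7.0596%

7.06%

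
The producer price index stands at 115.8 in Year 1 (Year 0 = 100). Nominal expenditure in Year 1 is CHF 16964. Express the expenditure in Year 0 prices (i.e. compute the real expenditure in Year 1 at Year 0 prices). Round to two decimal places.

14649.40

Real = Nominal ÷ (Index/100) = 16964 ÷ (115.8/100)
     = 16964 ÷ 1.158 = 14649.3955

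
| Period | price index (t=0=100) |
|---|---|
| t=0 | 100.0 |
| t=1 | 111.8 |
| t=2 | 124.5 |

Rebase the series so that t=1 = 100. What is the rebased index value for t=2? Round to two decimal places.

111.36

Rebased(t=2) = 124.5 / 111.8 × 100 = 111.3596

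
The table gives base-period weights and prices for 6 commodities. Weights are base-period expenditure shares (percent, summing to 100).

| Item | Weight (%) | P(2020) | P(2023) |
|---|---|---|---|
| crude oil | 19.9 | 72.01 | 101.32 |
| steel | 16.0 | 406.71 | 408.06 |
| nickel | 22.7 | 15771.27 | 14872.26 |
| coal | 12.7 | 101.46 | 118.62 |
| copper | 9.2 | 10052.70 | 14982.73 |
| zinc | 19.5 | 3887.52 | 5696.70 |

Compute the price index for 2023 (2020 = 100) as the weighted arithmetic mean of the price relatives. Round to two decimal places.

crude oil: 19.9 × (101.32/72.01) = 19.9 × 1.407027 = 27.9998
steel: 16.0 × (408.06/406.71) = 16.0 × 1.003319 = 16.0531
nickel: 22.7 × (14872.26/15771.27) = 22.7 × 0.942997 = 21.4060
coal: 12.7 × (118.62/101.46) = 12.7 × 1.169131 = 14.8480
copper: 9.2 × (14982.73/10052.70) = 9.2 × 1.490418 = 13.7119
zinc: 19.5 × (5696.70/3887.52) = 19.5 × 1.465382 = 28.5749
Index = Σ wᵢ·(p₁ᵢ/p₀ᵢ) = 27.9998 + 16.0531 + 21.4060 + 14.8480 + 13.7119 + 28.5749 = 122.5937

122.59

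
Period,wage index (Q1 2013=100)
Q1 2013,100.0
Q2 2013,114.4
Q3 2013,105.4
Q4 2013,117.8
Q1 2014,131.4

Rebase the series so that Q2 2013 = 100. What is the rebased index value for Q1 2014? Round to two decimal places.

114.86

Rebased(Q1 2014) = 131.4 / 114.4 × 100 = 114.8601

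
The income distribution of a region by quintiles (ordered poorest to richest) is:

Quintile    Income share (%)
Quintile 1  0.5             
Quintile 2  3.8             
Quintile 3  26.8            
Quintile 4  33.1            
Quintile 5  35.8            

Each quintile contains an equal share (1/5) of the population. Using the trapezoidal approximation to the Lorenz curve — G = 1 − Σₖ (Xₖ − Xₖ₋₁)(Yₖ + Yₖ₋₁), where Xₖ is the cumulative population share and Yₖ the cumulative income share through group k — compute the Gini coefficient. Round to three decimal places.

Cumulative income shares Yₖ: 0.0050, 0.0430, 0.3110, 0.6420, 1.0000
Σ (Xₖ−Xₖ₋₁)(Yₖ+Yₖ₋₁) = (1/5)(0.0050+0.0000) + (1/5)(0.0430+0.0050) + (1/5)(0.3110+0.0430) + (1/5)(0.6420+0.3110) + (1/5)(1.0000+0.6420)
  = 0.0010 + 0.0096 + 0.0708 + 0.1906 + 0.3284 = 0.6004
G = 1 − 0.6004 = 0.3996

0.400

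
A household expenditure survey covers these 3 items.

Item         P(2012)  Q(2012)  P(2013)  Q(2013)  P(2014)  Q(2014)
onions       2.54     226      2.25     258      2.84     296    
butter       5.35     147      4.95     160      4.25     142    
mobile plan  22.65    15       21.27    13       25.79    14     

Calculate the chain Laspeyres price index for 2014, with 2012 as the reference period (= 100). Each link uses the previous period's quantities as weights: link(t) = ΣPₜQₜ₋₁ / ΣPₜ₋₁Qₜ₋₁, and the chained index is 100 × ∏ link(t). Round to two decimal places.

Link 2012→2013:
ΣP(2013)Q(2012) = 2.25×226 + 4.95×147 + 21.27×15 = 508.5 + 727.65 + 319.05 = 1555.2
ΣP(2012)Q(2012) = 2.54×226 + 5.35×147 + 22.65×15 = 574.04 + 786.45 + 339.75 = 1700.24
link = 1555.2/1700.24 = 0.914694
Link 2013→2014:
ΣP(2014)Q(2013) = 2.84×258 + 4.25×160 + 25.79×13 = 732.72 + 680 + 335.27 = 1747.99
ΣP(2013)Q(2013) = 2.25×258 + 4.95×160 + 21.27×13 = 580.5 + 792 + 276.51 = 1649.01
link = 1747.99/1649.01 = 1.060024
Chained index = 100 × 0.914694 × 1.060024 = 96.9598

96.96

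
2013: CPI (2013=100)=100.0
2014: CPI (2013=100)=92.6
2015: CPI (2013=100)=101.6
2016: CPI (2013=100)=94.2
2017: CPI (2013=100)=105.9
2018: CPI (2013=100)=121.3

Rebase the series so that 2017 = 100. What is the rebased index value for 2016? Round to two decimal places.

88.95

Rebased(2016) = 94.2 / 105.9 × 100 = 88.9518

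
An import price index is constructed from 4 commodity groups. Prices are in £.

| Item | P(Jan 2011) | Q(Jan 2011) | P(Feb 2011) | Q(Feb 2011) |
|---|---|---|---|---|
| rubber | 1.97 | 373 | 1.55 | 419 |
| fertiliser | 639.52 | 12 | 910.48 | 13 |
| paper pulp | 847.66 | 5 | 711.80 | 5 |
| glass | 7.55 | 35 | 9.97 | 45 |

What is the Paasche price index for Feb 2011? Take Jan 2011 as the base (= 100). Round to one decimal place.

Paasche price index uses current-period quantities as weights.
ΣP(Feb 2011)·Q(Feb 2011) = 1.55×419 + 910.48×13 + 711.80×5 + 9.97×45 = 649.45 + 11836.24 + 3559 + 448.65 = 16493.34
ΣP(Jan 2011)·Q(Feb 2011) = 1.97×419 + 639.52×13 + 847.66×5 + 7.55×45 = 825.43 + 8313.76 + 4238.3 + 339.75 = 13717.24
Index = 16493.34 / 13717.24 × 100 = 120.2380

120.2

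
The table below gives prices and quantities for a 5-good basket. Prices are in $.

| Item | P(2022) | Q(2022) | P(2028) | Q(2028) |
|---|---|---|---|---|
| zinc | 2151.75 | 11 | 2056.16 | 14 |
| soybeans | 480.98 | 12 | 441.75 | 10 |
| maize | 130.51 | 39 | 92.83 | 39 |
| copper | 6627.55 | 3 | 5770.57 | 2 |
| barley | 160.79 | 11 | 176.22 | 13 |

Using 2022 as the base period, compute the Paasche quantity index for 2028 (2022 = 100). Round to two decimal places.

Paasche quantity index uses current-period prices as weights.
ΣP(2028)·Q(2028) = 2056.16×14 + 441.75×10 + 92.83×39 + 5770.57×2 + 176.22×13 = 28786.24 + 4417.5 + 3620.37 + 11541.14 + 2290.86 = 50656.11
ΣP(2028)·Q(2022) = 2056.16×11 + 441.75×12 + 92.83×39 + 5770.57×3 + 176.22×11 = 22617.76 + 5301 + 3620.37 + 17311.71 + 1938.42 = 50789.26
Index = 50656.11 / 50789.26 × 100 = 99.7378

99.74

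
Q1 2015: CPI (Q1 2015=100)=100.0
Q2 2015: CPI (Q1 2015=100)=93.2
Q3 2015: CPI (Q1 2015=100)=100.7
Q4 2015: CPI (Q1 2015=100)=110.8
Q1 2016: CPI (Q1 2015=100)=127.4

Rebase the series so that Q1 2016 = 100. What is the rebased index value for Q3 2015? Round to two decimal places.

Rebased(Q3 2015) = 100.7 / 127.4 × 100 = 79.0424

79.04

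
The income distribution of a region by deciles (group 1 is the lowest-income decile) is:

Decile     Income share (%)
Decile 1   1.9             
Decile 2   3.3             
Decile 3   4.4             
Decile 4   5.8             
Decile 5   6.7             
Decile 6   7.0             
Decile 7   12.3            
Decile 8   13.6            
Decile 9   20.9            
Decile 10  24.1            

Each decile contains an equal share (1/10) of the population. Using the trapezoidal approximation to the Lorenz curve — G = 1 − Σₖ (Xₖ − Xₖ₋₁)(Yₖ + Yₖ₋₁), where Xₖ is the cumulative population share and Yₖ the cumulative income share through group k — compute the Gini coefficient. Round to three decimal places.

Cumulative income shares Yₖ: 0.0190, 0.0520, 0.0960, 0.1540, 0.2210, 0.2910, 0.4140, 0.5500, 0.7590, 1.0000
Σ (Xₖ−Xₖ₋₁)(Yₖ+Yₖ₋₁) = (1/10)(0.0190+0.0000) + (1/10)(0.0520+0.0190) + (1/10)(0.0960+0.0520) + (1/10)(0.1540+0.0960) + (1/10)(0.2210+0.1540) + (1/10)(0.2910+0.2210) + (1/10)(0.4140+0.2910) + (1/10)(0.5500+0.4140) + (1/10)(0.7590+0.5500) + (1/10)(1.0000+0.7590)
  = 0.0019 + 0.0071 + 0.0148 + 0.0250 + 0.0375 + 0.0512 + 0.0705 + 0.0964 + 0.1309 + 0.1759 = 0.6112
G = 1 − 0.6112 = 0.3888

0.389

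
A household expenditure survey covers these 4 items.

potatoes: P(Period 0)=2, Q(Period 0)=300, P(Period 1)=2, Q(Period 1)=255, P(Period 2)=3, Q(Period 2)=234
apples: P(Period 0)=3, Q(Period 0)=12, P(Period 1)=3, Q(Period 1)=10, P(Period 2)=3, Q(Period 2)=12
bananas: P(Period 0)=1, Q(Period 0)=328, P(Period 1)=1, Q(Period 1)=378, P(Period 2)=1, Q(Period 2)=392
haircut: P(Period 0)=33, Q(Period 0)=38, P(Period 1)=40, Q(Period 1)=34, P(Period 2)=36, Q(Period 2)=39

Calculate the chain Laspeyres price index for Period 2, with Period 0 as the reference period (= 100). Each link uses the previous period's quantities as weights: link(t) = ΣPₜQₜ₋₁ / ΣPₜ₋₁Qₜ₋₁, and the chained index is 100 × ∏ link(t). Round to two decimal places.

Link Period 0→Period 1:
ΣP(Period 1)Q(Period 0) = 2×300 + 3×12 + 1×328 + 40×38 = 600 + 36 + 328 + 1520 = 2484
ΣP(Period 0)Q(Period 0) = 2×300 + 3×12 + 1×328 + 33×38 = 600 + 36 + 328 + 1254 = 2218
link = 2484/2218 = 1.119928
Link Period 1→Period 2:
ΣP(Period 2)Q(Period 1) = 3×255 + 3×10 + 1×378 + 36×34 = 765 + 30 + 378 + 1224 = 2397
ΣP(Period 1)Q(Period 1) = 2×255 + 3×10 + 1×378 + 40×34 = 510 + 30 + 378 + 1360 = 2278
link = 2397/2278 = 1.052239
Chained index = 100 × 1.119928 × 1.052239 = 117.8432

117.84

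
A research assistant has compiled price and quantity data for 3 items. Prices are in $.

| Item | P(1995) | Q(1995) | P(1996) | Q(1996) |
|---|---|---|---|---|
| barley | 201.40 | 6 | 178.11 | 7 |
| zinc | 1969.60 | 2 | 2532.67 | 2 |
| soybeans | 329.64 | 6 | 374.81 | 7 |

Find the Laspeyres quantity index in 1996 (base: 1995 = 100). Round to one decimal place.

Laspeyres quantity index uses base-period prices as weights.
ΣP(1995)·Q(1996) = 201.40×7 + 1969.60×2 + 329.64×7 = 1409.8 + 3939.2 + 2307.48 = 7656.48
ΣP(1995)·Q(1995) = 201.40×6 + 1969.60×2 + 329.64×6 = 1208.4 + 3939.2 + 1977.84 = 7125.44
Index = 7656.48 / 7125.44 × 100 = 107.4527

107.5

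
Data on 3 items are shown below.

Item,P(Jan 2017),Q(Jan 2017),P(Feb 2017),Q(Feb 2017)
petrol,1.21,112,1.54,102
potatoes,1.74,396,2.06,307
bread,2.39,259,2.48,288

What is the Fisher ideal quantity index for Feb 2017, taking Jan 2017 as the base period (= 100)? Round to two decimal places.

92.73

Laspeyres component (base-period weights):
ΣP(Jan 2017)Q(Feb 2017) = 1.21×102 + 1.74×307 + 2.39×288 = 123.42 + 534.18 + 688.32 = 1345.92
ΣP(Jan 2017)Q(Jan 2017) = 1.21×112 + 1.74×396 + 2.39×259 = 135.52 + 689.04 + 619.01 = 1443.57
L = 1345.92 / 1443.57 × 100 = 93.2355
Paasche component (current-period weights):
ΣP(Feb 2017)Q(Feb 2017) = 1.54×102 + 2.06×307 + 2.48×288 = 157.08 + 632.42 + 714.24 = 1503.74
ΣP(Feb 2017)Q(Jan 2017) = 1.54×112 + 2.06×396 + 2.48×259 = 172.48 + 815.76 + 642.32 = 1630.56
P = 1503.74 / 1630.56 × 100 = 92.2223
Fisher = √(L × P) = √(93.2355 × 92.2223) = 92.7275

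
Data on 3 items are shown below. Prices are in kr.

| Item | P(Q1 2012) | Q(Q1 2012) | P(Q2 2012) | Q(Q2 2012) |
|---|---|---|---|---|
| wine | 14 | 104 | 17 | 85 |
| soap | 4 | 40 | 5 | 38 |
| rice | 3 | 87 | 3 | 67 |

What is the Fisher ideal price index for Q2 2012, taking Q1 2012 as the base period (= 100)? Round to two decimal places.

118.87

Laspeyres component (base-period weights):
ΣP(Q2 2012)Q(Q1 2012) = 17×104 + 5×40 + 3×87 = 1768 + 200 + 261 = 2229
ΣP(Q1 2012)Q(Q1 2012) = 14×104 + 4×40 + 3×87 = 1456 + 160 + 261 = 1877
L = 2229 / 1877 × 100 = 118.7533
Paasche component (current-period weights):
ΣP(Q2 2012)Q(Q2 2012) = 17×85 + 5×38 + 3×67 = 1445 + 190 + 201 = 1836
ΣP(Q1 2012)Q(Q2 2012) = 14×85 + 4×38 + 3×67 = 1190 + 152 + 201 = 1543
P = 1836 / 1543 × 100 = 118.9890
Fisher = √(L × P) = √(118.7533 × 118.9890) = 118.8711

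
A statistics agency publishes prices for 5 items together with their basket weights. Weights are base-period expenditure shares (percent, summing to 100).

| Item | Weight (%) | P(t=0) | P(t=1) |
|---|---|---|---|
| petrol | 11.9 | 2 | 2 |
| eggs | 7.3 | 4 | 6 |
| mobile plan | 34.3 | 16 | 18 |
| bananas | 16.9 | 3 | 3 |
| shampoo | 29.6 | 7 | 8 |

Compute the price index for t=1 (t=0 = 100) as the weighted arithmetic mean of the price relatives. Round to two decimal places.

petrol: 11.9 × (2/2) = 11.9 × 1.000000 = 11.9000
eggs: 7.3 × (6/4) = 7.3 × 1.500000 = 10.9500
mobile plan: 34.3 × (18/16) = 34.3 × 1.125000 = 38.5875
bananas: 16.9 × (3/3) = 16.9 × 1.000000 = 16.9000
shampoo: 29.6 × (8/7) = 29.6 × 1.142857 = 33.8286
Index = Σ wᵢ·(p₁ᵢ/p₀ᵢ) = 11.9000 + 10.9500 + 38.5875 + 16.9000 + 33.8286 = 112.1661

112.17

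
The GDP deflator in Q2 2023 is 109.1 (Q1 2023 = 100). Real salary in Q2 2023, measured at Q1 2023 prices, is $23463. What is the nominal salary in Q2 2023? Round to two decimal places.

Nominal = Real × (Index/100) = 23463 × (109.1/100)
        = 23463 × 1.091 = 25598.1330

25598.13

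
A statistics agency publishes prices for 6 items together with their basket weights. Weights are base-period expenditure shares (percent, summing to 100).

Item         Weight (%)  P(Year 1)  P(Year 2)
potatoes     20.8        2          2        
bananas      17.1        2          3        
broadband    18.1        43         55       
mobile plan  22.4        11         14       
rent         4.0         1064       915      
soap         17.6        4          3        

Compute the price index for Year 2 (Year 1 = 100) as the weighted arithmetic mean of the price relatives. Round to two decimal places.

potatoes: 20.8 × (2/2) = 20.8 × 1.000000 = 20.8000
bananas: 17.1 × (3/2) = 17.1 × 1.500000 = 25.6500
broadband: 18.1 × (55/43) = 18.1 × 1.279070 = 23.1512
mobile plan: 22.4 × (14/11) = 22.4 × 1.272727 = 28.5091
rent: 4.0 × (915/1064) = 4.0 × 0.859962 = 3.4398
soap: 17.6 × (3/4) = 17.6 × 0.750000 = 13.2000
Index = Σ wᵢ·(p₁ᵢ/p₀ᵢ) = 20.8000 + 25.6500 + 23.1512 + 28.5091 + 3.4398 + 13.2000 = 114.7501

114.75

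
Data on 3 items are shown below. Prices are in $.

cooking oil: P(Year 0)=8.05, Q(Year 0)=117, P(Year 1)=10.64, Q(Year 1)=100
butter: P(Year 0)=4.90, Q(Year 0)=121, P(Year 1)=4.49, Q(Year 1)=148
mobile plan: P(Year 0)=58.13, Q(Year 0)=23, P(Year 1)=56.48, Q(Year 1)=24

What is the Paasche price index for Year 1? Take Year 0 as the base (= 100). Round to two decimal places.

105.43

Paasche price index uses current-period quantities as weights.
ΣP(Year 1)·Q(Year 1) = 10.64×100 + 4.49×148 + 56.48×24 = 1064 + 664.52 + 1355.52 = 3084.04
ΣP(Year 0)·Q(Year 1) = 8.05×100 + 4.90×148 + 58.13×24 = 805 + 725.2 + 1395.12 = 2925.32
Index = 3084.04 / 2925.32 × 100 = 105.4257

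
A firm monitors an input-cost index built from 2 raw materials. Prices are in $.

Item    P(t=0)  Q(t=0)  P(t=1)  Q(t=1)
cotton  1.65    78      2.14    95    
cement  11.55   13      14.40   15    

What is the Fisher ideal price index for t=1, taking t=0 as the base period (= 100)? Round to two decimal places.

127.03

Laspeyres component (base-period weights):
ΣP(t=1)Q(t=0) = 2.14×78 + 14.40×13 = 166.92 + 187.2 = 354.12
ΣP(t=0)Q(t=0) = 1.65×78 + 11.55×13 = 128.7 + 150.15 = 278.85
L = 354.12 / 278.85 × 100 = 126.9930
Paasche component (current-period weights):
ΣP(t=1)Q(t=1) = 2.14×95 + 14.40×15 = 203.3 + 216 = 419.3
ΣP(t=0)Q(t=1) = 1.65×95 + 11.55×15 = 156.75 + 173.25 = 330
P = 419.3 / 330 × 100 = 127.0606
Fisher = √(L × P) = √(126.9930 × 127.0606) = 127.0268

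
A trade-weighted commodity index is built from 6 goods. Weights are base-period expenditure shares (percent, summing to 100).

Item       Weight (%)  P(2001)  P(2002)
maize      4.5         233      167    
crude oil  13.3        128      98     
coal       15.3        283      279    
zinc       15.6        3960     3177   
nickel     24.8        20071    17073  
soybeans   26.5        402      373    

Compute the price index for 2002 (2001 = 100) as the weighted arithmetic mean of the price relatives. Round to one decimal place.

86.7

maize: 4.5 × (167/233) = 4.5 × 0.716738 = 3.2253
crude oil: 13.3 × (98/128) = 13.3 × 0.765625 = 10.1828
coal: 15.3 × (279/283) = 15.3 × 0.985866 = 15.0837
zinc: 15.6 × (3177/3960) = 15.6 × 0.802273 = 12.5155
nickel: 24.8 × (17073/20071) = 24.8 × 0.850630 = 21.0956
soybeans: 26.5 × (373/402) = 26.5 × 0.927861 = 24.5883
Index = Σ wᵢ·(p₁ᵢ/p₀ᵢ) = 3.2253 + 10.1828 + 15.0837 + 12.5155 + 21.0956 + 24.5883 = 86.6913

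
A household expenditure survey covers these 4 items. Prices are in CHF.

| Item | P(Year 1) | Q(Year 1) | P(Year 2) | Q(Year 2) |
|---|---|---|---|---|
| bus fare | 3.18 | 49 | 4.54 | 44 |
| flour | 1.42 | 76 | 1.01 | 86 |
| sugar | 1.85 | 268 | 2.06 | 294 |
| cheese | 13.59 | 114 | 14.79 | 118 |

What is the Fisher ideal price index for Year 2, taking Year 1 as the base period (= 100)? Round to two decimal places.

109.68

Laspeyres component (base-period weights):
ΣP(Year 2)Q(Year 1) = 4.54×49 + 1.01×76 + 2.06×268 + 14.79×114 = 222.46 + 76.76 + 552.08 + 1686.06 = 2537.36
ΣP(Year 1)Q(Year 1) = 3.18×49 + 1.42×76 + 1.85×268 + 13.59×114 = 155.82 + 107.92 + 495.8 + 1549.26 = 2308.8
L = 2537.36 / 2308.8 × 100 = 109.8995
Paasche component (current-period weights):
ΣP(Year 2)Q(Year 2) = 4.54×44 + 1.01×86 + 2.06×294 + 14.79×118 = 199.76 + 86.86 + 605.64 + 1745.22 = 2637.48
ΣP(Year 1)Q(Year 2) = 3.18×44 + 1.42×86 + 1.85×294 + 13.59×118 = 139.92 + 122.12 + 543.9 + 1603.62 = 2409.56
P = 2637.48 / 2409.56 × 100 = 109.4590
Fisher = √(L × P) = √(109.8995 × 109.4590) = 109.6790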